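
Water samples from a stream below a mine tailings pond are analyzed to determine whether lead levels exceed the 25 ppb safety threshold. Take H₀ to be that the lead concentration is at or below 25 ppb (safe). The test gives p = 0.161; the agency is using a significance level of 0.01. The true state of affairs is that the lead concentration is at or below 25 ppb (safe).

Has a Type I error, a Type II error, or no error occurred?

Since p = 0.161 ≥ α = 0.01, H₀ is not rejected.
H₀ is true (actually the lead concentration is at or below 25 ppb (safe)).
The decision matches the true state — no error.

Neither — the decision is correct.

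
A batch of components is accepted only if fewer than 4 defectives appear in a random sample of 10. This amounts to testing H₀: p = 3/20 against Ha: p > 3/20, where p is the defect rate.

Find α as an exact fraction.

The significance level is the probability, assuming p = 3/20, of seeing 4 or more defectives in 10 draws.
α = 1 − P(K ≤ 3) = 1 − 2432077314871/2560000000000 = 127922685129/2560000000000.

127922685129/2560000000000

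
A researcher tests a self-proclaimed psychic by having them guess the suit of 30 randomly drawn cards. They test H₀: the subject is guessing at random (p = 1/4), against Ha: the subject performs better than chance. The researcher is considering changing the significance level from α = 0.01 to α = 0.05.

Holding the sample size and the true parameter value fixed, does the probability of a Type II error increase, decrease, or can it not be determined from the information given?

It decreases.

Relaxing α lowers the evidence threshold; under Ha, outcomes that previously fell short now trigger rejection.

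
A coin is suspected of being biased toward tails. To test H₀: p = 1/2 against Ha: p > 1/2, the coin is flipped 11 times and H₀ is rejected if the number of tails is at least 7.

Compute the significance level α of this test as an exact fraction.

281/1024

Under H₀, Y ~ Binomial(11, 1/2), and α = P(Y ≥ 7).
Summing the upper tail: (330 + 165 + 55 + 11 + 1) / 2^11 = 562/2048 = 281/1024.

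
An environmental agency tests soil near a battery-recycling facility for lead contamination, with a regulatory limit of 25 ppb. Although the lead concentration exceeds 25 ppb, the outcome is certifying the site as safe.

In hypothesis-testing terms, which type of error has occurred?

Type II error

The null hypothesis here is that the lead concentration is at or below 25 ppb (safe).
'Certifying the site as safe' corresponds to failing to reject H₀.
H₀ was not rejected but H₀ is false — a Type II error (false negative).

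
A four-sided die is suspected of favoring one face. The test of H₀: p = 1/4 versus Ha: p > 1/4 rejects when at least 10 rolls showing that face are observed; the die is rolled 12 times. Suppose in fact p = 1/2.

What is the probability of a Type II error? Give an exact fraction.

A Type II error is failing to reject when Ha holds: with p = 1/2, β = P(X ≤ 9).
Equivalently, β = 1 − P(X ≥ 10) = 4017/4096.

4017/4096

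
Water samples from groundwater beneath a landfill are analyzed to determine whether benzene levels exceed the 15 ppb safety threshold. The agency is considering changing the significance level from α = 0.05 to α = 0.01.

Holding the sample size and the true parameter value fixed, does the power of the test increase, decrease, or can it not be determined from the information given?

It decreases.

A smaller α moves the rejection region further into the tail. With the alternative true, more outcomes now fall outside the rejection region, so failing to reject becomes more likely.
Since power = 1 − β and β increases, power decreases.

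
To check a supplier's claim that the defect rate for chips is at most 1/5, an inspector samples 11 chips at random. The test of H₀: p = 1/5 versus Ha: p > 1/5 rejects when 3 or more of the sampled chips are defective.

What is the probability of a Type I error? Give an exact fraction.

3736313/9765625

The significance level is the probability, assuming p = 1/5, of seeing 3 or more defectives in 11 draws.
Computing the lower-tail complement: 1 − 6029312/9765625 = 3736313/9765625.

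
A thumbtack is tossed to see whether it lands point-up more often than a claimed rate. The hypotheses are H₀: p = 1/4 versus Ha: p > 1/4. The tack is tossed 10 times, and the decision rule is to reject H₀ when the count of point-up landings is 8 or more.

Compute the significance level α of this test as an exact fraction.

109/262144

Under H₀, K ~ Binomial(10, 1/4), and α = P(K ≥ 8).
P(K ≥ 8) = Σ_{j=8}^{10} C(10,j)·(1/4)^j·(3/4)^{10-j} = 109/262144.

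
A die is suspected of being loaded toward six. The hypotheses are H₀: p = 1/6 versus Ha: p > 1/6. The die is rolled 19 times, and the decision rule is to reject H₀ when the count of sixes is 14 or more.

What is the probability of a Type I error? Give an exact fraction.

1620229/25389989167104

α = P(reject H₀ | H₀ true) = P(K ≥ 14 | p = 1/6), with K ~ Binomial(19, 1/6).
Summing C(19,j)(1/6)^j(5/6)^{19−j} for j = 14,…,19 gives 1620229/25389989167104.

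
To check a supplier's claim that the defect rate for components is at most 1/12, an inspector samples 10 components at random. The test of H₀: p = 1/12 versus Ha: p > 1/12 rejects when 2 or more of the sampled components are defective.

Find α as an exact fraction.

4133487571/20639121408

Under H₀, K ~ Binomial(10, 1/12); the Type I error rate is P(K ≥ 2).
Computing the lower-tail complement: 1 − 16505633837/20639121408 = 4133487571/20639121408.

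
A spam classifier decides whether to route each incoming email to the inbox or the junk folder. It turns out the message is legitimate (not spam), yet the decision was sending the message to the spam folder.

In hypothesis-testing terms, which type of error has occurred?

The null hypothesis here is that the message is legitimate (not spam).
'Sending the message to the spam folder' corresponds to rejecting H₀.
H₀ was rejected but H₀ is true — a Type I error (false positive).

Type I error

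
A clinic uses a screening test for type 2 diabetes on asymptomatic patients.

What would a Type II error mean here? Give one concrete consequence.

A Type II error would mean concluding that the patient does not have type 2 diabetes (or at least failing to establish that the patient has type 2 diabetes) when in fact the patient has type 2 diabetes. Consequence: the disease goes undetected and untreated until it has progressed.

With the conventional null hypothesis that the patient does not have type 2 diabetes:
A Type II error is failing to reject H₀ when H₀ is false.
Here that means clearing the patient as negative when actually the patient has type 2 diabetes.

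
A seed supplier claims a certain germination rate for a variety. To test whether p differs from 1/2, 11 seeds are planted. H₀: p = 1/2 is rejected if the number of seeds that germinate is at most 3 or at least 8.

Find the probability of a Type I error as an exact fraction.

29/128

The significance level is the null-hypothesis probability of the rejection region {≤3} ∪ {≥8}.
By symmetry, α = 2·P(X ≤ 3) = 2·(1 + 11 + 55 + 165)/2048 = 464/2048 = 29/128.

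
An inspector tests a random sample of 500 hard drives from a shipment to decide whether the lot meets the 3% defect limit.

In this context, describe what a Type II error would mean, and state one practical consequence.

With the conventional null hypothesis that the lot's defect rate is 3% (within specification):
A Type II error is failing to reject H₀ when H₀ is false.
Here that means accepting the lot and shipping it when actually the lot's defect rate exceeds 3%.

A Type II error would mean concluding that the lot's defect rate is 3% (within specification) (or at least failing to establish that the lot's defect rate exceeds 3%) when in fact the lot's defect rate exceeds 3%. Consequence: customers receive hard drives with an unacceptably high defect rate.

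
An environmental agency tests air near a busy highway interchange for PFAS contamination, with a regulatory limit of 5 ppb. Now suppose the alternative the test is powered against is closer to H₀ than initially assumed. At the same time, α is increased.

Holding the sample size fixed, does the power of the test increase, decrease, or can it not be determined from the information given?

Cannot be determined from the information given.

The first change alone would make β increase; the second alone would make β decrease. Which effect dominates depends on the magnitudes, which are not given.
Since power = 1 − β, the effect on power is likewise indeterminate.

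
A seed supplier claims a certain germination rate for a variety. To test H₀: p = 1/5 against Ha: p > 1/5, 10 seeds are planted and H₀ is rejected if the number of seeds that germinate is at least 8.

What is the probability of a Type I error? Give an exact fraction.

The Type I error probability is α = P(Y ≥ 8) computed under H₀, where Y ~ Binomial(10, 1/5).
Adding the binomial terms for j = 8 through 10 with p = 1/5 yields 761/9765625.

761/9765625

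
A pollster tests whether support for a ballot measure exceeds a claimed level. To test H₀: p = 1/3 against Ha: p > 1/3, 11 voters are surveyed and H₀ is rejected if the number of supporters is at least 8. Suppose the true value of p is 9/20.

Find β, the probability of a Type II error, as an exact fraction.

4807868226029/5120000000000

β = P(fail to reject H₀ | Ha true) = P(Y ≤ 7 | p = 9/20), Y ~ Binomial(11, 9/20).
Summing C(11,j)·(9/20)^j·(11/20)^{11-j} for j = 0..7 gives 4807868226029/5120000000000.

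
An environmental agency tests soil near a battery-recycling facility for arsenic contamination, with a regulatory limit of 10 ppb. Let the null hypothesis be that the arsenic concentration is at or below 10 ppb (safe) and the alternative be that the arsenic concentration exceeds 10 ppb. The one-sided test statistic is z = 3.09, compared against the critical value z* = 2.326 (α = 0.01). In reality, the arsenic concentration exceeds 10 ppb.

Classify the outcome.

Neither — the decision is correct.

Since z = 3.09 > z* = 2.326, H₀ is rejected.
H₀ is false (actually the arsenic concentration exceeds 10 ppb).
The decision matches the true state — no error.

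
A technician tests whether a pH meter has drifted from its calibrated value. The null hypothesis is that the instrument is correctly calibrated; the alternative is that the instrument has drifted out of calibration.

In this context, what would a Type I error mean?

A Type I error would mean concluding that the instrument has drifted out of calibration when in fact the instrument is correctly calibrated.

A Type I error is rejecting H₀ when H₀ is true.
Here that means pulling the instrument for recalibration when actually the instrument is correctly calibrated.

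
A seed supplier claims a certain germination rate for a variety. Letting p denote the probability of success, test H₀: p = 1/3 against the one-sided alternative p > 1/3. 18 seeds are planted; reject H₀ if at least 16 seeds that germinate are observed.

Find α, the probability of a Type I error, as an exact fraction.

The Type I error probability is α = P(K ≥ 16) computed under H₀, where K ~ Binomial(18, 1/3).
P(K ≥ 16) = Σ_{j=16}^{18} C(18,j)·(1/3)^j·(2/3)^{18-j} = 649/387420489.

649/387420489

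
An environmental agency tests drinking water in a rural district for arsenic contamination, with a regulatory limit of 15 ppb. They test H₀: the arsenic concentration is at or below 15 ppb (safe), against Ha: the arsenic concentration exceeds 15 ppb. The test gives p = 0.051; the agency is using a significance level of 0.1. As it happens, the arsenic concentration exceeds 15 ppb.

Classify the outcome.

No error (correct decision).

Since p = 0.051 < α = 0.1, H₀ is rejected.
H₀ is false (actually the arsenic concentration exceeds 15 ppb).
The decision matches the true state — no error.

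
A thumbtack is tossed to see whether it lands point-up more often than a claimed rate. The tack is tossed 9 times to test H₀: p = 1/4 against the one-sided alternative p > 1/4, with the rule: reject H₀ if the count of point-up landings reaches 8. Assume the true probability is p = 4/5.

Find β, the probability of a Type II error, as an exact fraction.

Under the alternative p = 4/5, S ~ Binomial(9, 4/5); β is the probability the test does not reject, P(S < 8).
Summing C(9,j)·(4/5)^j·(1/5)^{9-j} for j = 0..7 gives 1101157/1953125.

1101157/1953125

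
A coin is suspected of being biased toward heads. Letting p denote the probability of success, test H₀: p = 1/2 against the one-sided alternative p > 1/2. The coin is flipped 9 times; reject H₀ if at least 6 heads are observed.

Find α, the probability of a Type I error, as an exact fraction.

α = P(reject H₀ | H₀ true) = P(S ≥ 6 | p = 1/2), with S ~ Binomial(9, 1/2).
P(S ≥ 6) = [C(9,6) + C(9,7) + C(9,8) + C(9,9)] / 2^9 = (84 + 36 + 9 + 1) / 512 = 130/512 = 65/256.

65/256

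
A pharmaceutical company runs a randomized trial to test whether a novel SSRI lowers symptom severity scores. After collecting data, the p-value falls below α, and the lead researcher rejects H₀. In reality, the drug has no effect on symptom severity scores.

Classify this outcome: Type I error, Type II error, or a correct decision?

The conventional null hypothesis here is that the drug has no effect on symptom severity scores.
H₀ was rejected, but H₀ is actually true.
Rejecting a true null hypothesis is a Type I error (false positive).

Type I error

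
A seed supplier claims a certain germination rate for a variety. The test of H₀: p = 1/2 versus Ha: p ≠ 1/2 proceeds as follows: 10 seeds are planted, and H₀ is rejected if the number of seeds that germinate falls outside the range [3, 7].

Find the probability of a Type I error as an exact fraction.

7/64

α = P(X ≤ 2 or X ≥ 8 | p = 1/2), X ~ Binomial(10, 1/2).
The two tails are symmetric, so α = 2·(1 + 10 + 45)/2^10 = 112/1024 = 7/64.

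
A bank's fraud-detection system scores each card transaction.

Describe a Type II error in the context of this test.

With the conventional null hypothesis that the transaction is legitimate:
A Type II error is failing to reject H₀ when H₀ is false.
Here that means approving the transaction when actually the transaction is fraudulent.

A Type II error would mean concluding that the transaction is legitimate (or at least failing to establish that the transaction is fraudulent) when in fact the transaction is fraudulent.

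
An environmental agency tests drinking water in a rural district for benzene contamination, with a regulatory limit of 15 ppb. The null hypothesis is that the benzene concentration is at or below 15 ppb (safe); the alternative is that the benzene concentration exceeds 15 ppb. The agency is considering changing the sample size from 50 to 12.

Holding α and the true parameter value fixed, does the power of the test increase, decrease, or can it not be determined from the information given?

With less data the test statistic is noisier; under Ha, more outcomes land inside the acceptance region.
Since power = 1 − β and β increases, power decreases.

It decreases.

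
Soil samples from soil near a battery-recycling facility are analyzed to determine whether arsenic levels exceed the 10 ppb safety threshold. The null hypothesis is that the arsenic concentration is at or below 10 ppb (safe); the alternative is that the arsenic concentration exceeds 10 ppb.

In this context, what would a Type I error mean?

A Type I error would mean concluding that the arsenic concentration exceeds 10 ppb when in fact the arsenic concentration is at or below 10 ppb (safe).

A Type I error is rejecting H₀ when H₀ is true.
Here that means declaring the site contaminated and ordering remediation when actually the arsenic concentration is at or below 10 ppb (safe).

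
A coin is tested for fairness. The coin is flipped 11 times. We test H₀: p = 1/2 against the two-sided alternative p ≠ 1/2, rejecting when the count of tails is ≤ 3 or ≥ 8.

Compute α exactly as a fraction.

Under H₀, S ~ Binomial(11, 1/2); α is the probability of landing in either tail, P(S ≤ 3) + P(S ≥ 8).
Each tail has probability (1 + 11 + 55 + 165)/2048; doubling gives α = 464/2048 = 29/128.

29/128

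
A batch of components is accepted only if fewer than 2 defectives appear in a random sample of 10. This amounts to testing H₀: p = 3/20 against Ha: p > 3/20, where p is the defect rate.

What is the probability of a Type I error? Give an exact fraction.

4666369804641/10240000000000

α = P(reject H₀ | H₀ true) = P(S ≥ 2 | p = 3/20), S ~ Binomial(10, 3/20).
Via the complement, α = 1 − Σ_{j=0}^{1} C(10,j)(3/20)^j(17/20)^{10-j} = 4666369804641/10240000000000.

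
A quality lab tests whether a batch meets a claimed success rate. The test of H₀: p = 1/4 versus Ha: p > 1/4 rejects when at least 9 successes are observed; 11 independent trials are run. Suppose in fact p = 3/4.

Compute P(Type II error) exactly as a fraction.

2285053/4194304

β = P(fail to reject H₀ | Ha true) = P(K ≤ 8 | p = 3/4), K ~ Binomial(11, 3/4).
Summing C(11,j)·(3/4)^j·(1/4)^{11-j} for j = 0..8 gives 2285053/4194304.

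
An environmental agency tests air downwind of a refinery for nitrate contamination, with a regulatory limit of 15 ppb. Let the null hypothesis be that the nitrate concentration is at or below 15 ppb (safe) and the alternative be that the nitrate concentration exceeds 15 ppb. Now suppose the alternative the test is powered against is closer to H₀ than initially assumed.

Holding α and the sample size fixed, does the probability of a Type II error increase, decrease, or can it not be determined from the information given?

It increases.

A smaller departure from H₀ means the test statistic under Ha is distributed closer to where it would be under H₀; rejection becomes less likely.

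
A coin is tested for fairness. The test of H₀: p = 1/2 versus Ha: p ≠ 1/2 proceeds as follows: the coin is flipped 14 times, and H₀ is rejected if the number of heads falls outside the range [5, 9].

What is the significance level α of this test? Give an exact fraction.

1471/8192

The significance level is the null-hypothesis probability of the rejection region {≤4} ∪ {≥10}.
Each tail has probability (1 + 14 + 91 + 364 + 1001)/16384; doubling gives α = 2942/16384 = 1471/8192.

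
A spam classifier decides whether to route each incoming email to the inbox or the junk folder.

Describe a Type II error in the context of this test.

With the conventional null hypothesis that the message is legitimate (not spam):
A Type II error is failing to reject H₀ when H₀ is false.
Here that means delivering the message to the inbox when actually the message is spam.

A Type II error would mean concluding that the message is legitimate (not spam) (or at least failing to establish that the message is spam) when in fact the message is spam.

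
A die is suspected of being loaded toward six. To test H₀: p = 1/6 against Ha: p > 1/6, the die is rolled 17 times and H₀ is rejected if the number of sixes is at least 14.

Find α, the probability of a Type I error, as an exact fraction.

44243/8463329722368

Under H₀, K ~ Binomial(17, 1/6), and α = P(K ≥ 14).
Summing C(17,j)(1/6)^j(5/6)^{17−j} for j = 14,…,17 gives 44243/8463329722368.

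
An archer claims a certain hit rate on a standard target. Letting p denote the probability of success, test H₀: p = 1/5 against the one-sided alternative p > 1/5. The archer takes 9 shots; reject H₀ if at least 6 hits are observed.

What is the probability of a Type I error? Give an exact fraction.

α = P(reject H₀ | H₀ true) = P(Y ≥ 6 | p = 1/5), with Y ~ Binomial(9, 1/5).
P(Y ≥ 6) = Σ_{j=6}^{9} C(9,j)·(1/5)^j·(4/5)^{9-j} = 5989/1953125.

5989/1953125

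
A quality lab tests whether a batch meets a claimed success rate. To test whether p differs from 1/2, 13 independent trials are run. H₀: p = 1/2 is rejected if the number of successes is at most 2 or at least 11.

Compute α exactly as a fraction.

23/1024

α = P(X ≤ 2 or X ≥ 11 | p = 1/2), X ~ Binomial(13, 1/2).
By symmetry, α = 2·P(X ≤ 2) = 2·(1 + 13 + 78)/8192 = 184/8192 = 23/1024.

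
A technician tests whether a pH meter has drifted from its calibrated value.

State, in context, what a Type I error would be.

With the conventional null hypothesis that the instrument is correctly calibrated:
A Type I error is rejecting H₀ when H₀ is true.
Here that means pulling the instrument for recalibration when actually the instrument is correctly calibrated.

A Type I error would mean concluding that the instrument has drifted out of calibration when in fact the instrument is correctly calibrated.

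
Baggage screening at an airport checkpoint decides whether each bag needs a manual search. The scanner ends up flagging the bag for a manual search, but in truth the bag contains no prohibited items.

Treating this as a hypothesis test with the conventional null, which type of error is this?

The null hypothesis here is that the bag contains no prohibited items.
'Flagging the bag for a manual search' corresponds to rejecting H₀.
H₀ was rejected but H₀ is true — a Type I error (false positive).

Type I error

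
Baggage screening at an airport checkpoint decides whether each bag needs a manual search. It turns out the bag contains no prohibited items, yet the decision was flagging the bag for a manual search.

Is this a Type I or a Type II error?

The null hypothesis here is that the bag contains no prohibited items.
'Flagging the bag for a manual search' corresponds to rejecting H₀.
H₀ was rejected but H₀ is true — a Type I error (false positive).

Type I error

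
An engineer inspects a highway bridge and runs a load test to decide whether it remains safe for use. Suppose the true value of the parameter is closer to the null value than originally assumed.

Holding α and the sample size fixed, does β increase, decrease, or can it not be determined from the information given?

It increases.

When the true parameter is near the null value, the test has a harder time distinguishing Ha from H₀.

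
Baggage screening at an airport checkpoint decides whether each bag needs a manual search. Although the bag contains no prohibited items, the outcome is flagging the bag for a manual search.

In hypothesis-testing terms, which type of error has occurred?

Type I error

The null hypothesis here is that the bag contains no prohibited items.
'Flagging the bag for a manual search' corresponds to rejecting H₀.
H₀ was rejected but H₀ is true — a Type I error (false positive).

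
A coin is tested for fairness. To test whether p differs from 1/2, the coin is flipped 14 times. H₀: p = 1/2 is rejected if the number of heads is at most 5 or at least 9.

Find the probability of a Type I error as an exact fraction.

3473/8192

The significance level is the null-hypothesis probability of the rejection region {≤5} ∪ {≥9}.
Each tail has probability (1 + 14 + 91 + 364 + 1001 + 2002)/16384; doubling gives α = 6946/16384 = 3473/8192.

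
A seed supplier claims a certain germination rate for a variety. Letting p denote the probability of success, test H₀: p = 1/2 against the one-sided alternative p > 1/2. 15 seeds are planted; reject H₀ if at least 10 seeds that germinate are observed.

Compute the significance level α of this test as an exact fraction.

α = P(reject H₀ | H₀ true) = P(X ≥ 10 | p = 1/2), with X ~ Binomial(15, 1/2).
P(X ≥ 10) = [C(15,10) + C(15,11) + C(15,12) + C(15,13) + C(15,14) + C(15,15)] / 2^15 = (3003 + 1365 + 455 + 105 + 15 + 1) / 32768 = 4944/32768 = 309/2048.

309/2048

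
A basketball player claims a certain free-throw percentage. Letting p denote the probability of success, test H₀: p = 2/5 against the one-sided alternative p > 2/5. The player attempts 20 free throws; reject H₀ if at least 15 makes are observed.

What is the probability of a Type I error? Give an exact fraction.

The Type I error probability is α = P(K ≥ 15) computed under H₀, where K ~ Binomial(20, 2/5).
Adding the binomial terms for j = 15 through 20 with p = 2/5 yields 153686966272/95367431640625.

153686966272/95367431640625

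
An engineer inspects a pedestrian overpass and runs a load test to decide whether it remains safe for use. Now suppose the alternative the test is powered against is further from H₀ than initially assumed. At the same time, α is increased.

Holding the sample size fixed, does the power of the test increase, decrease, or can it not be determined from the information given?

A larger true effect moves the Ha sampling distribution further from the H₀ critical value, making rejection more likely when Ha is true. With a larger α the critical value moves toward the center, so more of the Ha sampling distribution lies in the rejection region. Both changes push β in the same direction.
Since power = 1 − β and β decreases, power increases.

It increases.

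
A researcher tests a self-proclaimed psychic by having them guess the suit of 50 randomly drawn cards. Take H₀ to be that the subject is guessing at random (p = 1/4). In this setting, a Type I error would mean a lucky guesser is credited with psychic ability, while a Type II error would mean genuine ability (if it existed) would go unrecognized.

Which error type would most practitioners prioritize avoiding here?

Type I error

The Type I consequence (a lucky guesser is credited with psychic ability) is more severe than the Type II consequence (genuine ability (if it existed) would go unrecognized).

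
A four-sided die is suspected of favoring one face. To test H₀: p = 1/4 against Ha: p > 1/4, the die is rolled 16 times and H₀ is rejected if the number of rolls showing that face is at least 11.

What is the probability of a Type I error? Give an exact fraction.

1225093/4294967296

α = P(reject H₀ | H₀ true) = P(X ≥ 11 | p = 1/4), with X ~ Binomial(16, 1/4).
Summing C(16,j)(1/4)^j(3/4)^{16−j} for j = 11,…,16 gives 1225093/4294967296.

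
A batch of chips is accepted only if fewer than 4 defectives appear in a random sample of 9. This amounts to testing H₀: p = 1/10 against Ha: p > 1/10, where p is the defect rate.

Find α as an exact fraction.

Under H₀, X ~ Binomial(9, 1/10); the Type I error rate is P(X ≥ 4).
Via the complement, α = 1 − Σ_{j=0}^{3} C(9,j)(1/10)^j(9/10)^{9-j} = 4165547/500000000.

4165547/500000000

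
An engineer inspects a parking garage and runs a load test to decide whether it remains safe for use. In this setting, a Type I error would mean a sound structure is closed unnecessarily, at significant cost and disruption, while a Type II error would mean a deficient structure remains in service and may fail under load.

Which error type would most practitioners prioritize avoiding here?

Type II error

The Type II consequence (a deficient structure remains in service and may fail under load) is more severe than the Type I consequence (a sound structure is closed unnecessarily, at significant cost and disruption).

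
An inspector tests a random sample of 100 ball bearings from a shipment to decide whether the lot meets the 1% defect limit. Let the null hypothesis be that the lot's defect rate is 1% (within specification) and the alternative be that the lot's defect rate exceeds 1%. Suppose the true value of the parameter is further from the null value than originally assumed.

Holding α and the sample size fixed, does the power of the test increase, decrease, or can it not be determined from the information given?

It increases.

A larger true effect moves the Ha sampling distribution further from the H₀ critical value, making rejection more likely when Ha is true.
Since power = 1 − β and β decreases, power increases.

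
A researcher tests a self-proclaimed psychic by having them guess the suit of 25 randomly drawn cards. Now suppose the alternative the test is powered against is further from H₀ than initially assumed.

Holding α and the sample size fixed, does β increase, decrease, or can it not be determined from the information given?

It decreases.

A larger true effect moves the Ha sampling distribution further from the H₀ critical value, making rejection more likely when Ha is true.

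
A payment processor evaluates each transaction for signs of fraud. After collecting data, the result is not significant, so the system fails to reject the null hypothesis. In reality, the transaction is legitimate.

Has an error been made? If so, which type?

No error — this is a correct decision.

The conventional null hypothesis here is that the transaction is legitimate.
The test retained a true H₀ — the decision matches the true state.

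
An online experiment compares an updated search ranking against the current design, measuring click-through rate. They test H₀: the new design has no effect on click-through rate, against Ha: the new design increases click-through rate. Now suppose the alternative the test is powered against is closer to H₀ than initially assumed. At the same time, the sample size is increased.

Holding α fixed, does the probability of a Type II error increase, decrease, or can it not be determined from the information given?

Cannot be determined from the information given.

The first change alone would make β increase; the second alone would make β decrease. Which effect dominates depends on the magnitudes, which are not given.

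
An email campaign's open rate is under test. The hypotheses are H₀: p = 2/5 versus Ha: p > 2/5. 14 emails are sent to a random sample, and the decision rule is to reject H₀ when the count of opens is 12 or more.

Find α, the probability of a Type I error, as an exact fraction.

3715072/6103515625

The Type I error probability is α = P(Y ≥ 12) computed under H₀, where Y ~ Binomial(14, 2/5).
Summing C(14,j)(2/5)^j(3/5)^{14−j} for j = 12,…,14 gives 3715072/6103515625.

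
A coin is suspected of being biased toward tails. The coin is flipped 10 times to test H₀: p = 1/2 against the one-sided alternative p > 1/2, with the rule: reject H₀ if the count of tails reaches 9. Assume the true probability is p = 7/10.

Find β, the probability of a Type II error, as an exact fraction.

A Type II error is failing to reject when Ha holds: with p = 7/10, β = P(K ≤ 8).
Equivalently, β = 1 − P(K ≥ 9) = 8506916541/10000000000.

8506916541/10000000000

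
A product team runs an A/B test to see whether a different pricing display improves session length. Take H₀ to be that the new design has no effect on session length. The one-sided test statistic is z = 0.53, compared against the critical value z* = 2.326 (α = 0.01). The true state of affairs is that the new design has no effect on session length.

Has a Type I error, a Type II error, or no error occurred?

Since z = 0.53 ≤ z* = 2.326, H₀ is not rejected.
H₀ is true (actually the new design has no effect on session length).
The decision matches the true state — no error.

No error — this is a correct decision.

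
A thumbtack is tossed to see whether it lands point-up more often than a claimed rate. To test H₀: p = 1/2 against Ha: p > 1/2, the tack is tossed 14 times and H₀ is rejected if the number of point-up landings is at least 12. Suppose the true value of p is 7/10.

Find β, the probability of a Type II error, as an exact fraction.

41958212136219/50000000000000

β = P(fail to reject H₀ | Ha true) = P(S ≤ 11 | p = 7/10), S ~ Binomial(14, 7/10).
Summing C(14,j)·(7/10)^j·(3/10)^{14-j} for j = 0..11 gives 41958212136219/50000000000000.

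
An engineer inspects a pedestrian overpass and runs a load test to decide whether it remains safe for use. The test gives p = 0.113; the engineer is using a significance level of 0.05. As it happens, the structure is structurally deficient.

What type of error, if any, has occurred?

The conventional null hypothesis is that the structure meets the required load capacity (safe).
Since p = 0.113 ≥ α = 0.05, H₀ is not rejected.
H₀ is false (actually the structure is structurally deficient).
Failing to reject a false H₀ is a Type II error.

Type II error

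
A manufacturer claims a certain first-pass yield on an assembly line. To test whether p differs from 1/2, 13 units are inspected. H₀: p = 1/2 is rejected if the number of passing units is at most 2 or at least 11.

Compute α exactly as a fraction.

23/1024

Under H₀, K ~ Binomial(13, 1/2); α is the probability of landing in either tail, P(K ≤ 2) + P(K ≥ 11).
By symmetry, α = 2·P(K ≤ 2) = 2·(1 + 13 + 78)/8192 = 184/8192 = 23/1024.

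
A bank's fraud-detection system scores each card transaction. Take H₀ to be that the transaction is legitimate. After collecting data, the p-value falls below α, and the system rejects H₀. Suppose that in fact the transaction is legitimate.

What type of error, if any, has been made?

H₀ was rejected, but H₀ is actually true.
Rejecting a true null hypothesis is a Type I error (false positive).

Type I error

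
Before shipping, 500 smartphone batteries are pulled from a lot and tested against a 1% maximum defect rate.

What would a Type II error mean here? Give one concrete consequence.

With the conventional null hypothesis that the lot's defect rate is 1% (within specification):
A Type II error is failing to reject H₀ when H₀ is false.
Here that means accepting the lot and shipping it when actually the lot's defect rate exceeds 1%.

A Type II error would mean concluding that the lot's defect rate is 1% (within specification) (or at least failing to establish that the lot's defect rate exceeds 1%) when in fact the lot's defect rate exceeds 1%. Consequence: a defective lot is shipped to customers.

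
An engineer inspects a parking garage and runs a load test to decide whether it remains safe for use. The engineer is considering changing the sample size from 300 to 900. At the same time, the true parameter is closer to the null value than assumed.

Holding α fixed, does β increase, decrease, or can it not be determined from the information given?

The first change alone would make β decrease; the second alone would make β increase. Which effect dominates depends on the magnitudes, which are not given.

Cannot be determined from the information given.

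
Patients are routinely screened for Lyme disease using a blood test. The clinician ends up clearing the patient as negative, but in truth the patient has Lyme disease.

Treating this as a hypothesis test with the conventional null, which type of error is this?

Type II error

The null hypothesis here is that the patient does not have Lyme disease.
'Clearing the patient as negative' corresponds to failing to reject H₀.
H₀ was not rejected but H₀ is false — a Type II error (false negative).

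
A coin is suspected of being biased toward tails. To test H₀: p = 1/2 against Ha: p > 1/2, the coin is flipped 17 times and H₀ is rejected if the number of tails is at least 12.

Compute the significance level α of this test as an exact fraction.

4701/65536

Under H₀, X ~ Binomial(17, 1/2), and α = P(X ≥ 12).
Summing the upper tail: (6188 + 2380 + 680 + 136 + 17 + 1) / 2^17 = 9402/131072 = 4701/65536.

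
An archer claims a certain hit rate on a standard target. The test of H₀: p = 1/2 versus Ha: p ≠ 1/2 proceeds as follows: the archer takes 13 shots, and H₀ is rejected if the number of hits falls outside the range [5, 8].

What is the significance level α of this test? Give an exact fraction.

α = P(S ≤ 4 or S ≥ 9 | p = 1/2), S ~ Binomial(13, 1/2).
Each tail has probability (1 + 13 + 78 + 286 + 715)/8192; doubling gives α = 2186/8192 = 1093/4096.

1093/4096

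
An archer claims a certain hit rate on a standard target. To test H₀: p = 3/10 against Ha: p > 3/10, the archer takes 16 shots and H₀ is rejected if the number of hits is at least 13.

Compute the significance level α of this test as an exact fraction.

Under H₀, Y ~ Binomial(16, 3/10), and α = P(Y ≥ 13).
P(Y ≥ 13) = Σ_{j=13}^{16} C(16,j)·(3/10)^j·(7/10)^{16-j} = 67202308773/2000000000000000.

67202308773/2000000000000000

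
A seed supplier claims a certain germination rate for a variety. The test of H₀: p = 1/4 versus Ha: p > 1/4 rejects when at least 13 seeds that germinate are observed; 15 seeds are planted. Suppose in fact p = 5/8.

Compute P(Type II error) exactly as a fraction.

33725631854457/35184372088832

Under the alternative p = 5/8, Y ~ Binomial(15, 5/8); β is the probability the test does not reject, P(Y < 13).
Adding the binomial probabilities P(Y=0)+…+P(Y=12) at p = 5/8 gives 33725631854457/35184372088832.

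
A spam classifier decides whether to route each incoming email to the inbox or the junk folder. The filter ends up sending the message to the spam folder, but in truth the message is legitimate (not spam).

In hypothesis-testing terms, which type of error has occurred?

The null hypothesis here is that the message is legitimate (not spam).
'Sending the message to the spam folder' corresponds to rejecting H₀.
H₀ was rejected but H₀ is true — a Type I error (false positive).

Type I error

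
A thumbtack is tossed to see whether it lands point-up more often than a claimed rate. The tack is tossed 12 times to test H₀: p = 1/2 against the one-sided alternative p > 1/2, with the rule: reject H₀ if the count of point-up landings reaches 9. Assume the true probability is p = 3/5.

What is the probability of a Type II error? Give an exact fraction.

37825328/48828125

β = P(fail to reject H₀ | Ha true) = P(Y ≤ 8 | p = 3/5), Y ~ Binomial(12, 3/5).
Equivalently, β = 1 − P(Y ≥ 9) = 37825328/48828125.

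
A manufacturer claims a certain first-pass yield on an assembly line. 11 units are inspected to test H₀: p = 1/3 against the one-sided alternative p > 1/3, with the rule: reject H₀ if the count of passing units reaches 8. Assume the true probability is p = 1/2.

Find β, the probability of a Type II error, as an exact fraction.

227/256

Under the alternative p = 1/2, K ~ Binomial(11, 1/2); β is the probability the test does not reject, P(K < 8).
Adding the binomial probabilities P(K=0)+…+P(K=7) at p = 1/2 gives 227/256.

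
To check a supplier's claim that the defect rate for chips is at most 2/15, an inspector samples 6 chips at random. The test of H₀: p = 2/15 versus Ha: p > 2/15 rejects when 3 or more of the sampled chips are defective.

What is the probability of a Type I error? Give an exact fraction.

78928/2278125

The significance level is the probability, assuming p = 2/15, of seeing 3 or more defectives in 6 draws.
α = 1 − P(Y ≤ 2) = 1 − 2199197/2278125 = 78928/2278125.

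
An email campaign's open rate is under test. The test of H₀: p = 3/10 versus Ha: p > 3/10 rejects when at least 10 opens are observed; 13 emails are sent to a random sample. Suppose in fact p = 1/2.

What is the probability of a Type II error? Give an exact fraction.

3907/4096

A Type II error is failing to reject when Ha holds: with p = 1/2, β = P(K ≤ 9).
Equivalently, β = 1 − P(K ≥ 10) = 3907/4096.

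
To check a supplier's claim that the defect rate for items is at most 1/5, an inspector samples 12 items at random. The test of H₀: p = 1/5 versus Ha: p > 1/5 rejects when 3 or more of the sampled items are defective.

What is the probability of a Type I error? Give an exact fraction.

Under H₀, K ~ Binomial(12, 1/5); the Type I error rate is P(K ≥ 3).
Computing the lower-tail complement: 1 − 27262976/48828125 = 21565149/48828125.

21565149/48828125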